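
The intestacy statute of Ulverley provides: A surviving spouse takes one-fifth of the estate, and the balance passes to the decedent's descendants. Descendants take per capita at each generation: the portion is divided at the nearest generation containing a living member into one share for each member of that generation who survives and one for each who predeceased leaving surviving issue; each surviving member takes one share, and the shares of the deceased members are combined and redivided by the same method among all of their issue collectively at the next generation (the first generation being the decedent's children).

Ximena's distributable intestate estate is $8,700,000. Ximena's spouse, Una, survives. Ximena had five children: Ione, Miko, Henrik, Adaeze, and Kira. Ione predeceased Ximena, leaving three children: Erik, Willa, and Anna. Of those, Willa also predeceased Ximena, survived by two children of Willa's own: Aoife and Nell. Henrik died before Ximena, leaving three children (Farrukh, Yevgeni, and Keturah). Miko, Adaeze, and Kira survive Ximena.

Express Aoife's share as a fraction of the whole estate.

Aoife receives 2/75 of the estate.

Una takes one-fifth of $8,700,000 = $1,740,000. The remaining $6,960,000 passes to the descendants.
The descendants' portion ($6,960,000) is divided at the children's generation into 5 shares of $1,392,000. Miko, Adaeze, and Kira each take $1,392,000. The 2 shares of the deceased (Ione and Henrik) are combined into a pool of $2,784,000.
That pool ($2,784,000) is divided at the grandchildren's generation into 6 shares of $464,000. Erik, Anna, Farrukh, Yevgeni, and Keturah each take $464,000. The remaining share for the deceased Willa ($464,000) is carried to the next generation.
That pool ($464,000) is divided at the great-grandchildren's generation equally among Aoife and Nell: $232,000 each.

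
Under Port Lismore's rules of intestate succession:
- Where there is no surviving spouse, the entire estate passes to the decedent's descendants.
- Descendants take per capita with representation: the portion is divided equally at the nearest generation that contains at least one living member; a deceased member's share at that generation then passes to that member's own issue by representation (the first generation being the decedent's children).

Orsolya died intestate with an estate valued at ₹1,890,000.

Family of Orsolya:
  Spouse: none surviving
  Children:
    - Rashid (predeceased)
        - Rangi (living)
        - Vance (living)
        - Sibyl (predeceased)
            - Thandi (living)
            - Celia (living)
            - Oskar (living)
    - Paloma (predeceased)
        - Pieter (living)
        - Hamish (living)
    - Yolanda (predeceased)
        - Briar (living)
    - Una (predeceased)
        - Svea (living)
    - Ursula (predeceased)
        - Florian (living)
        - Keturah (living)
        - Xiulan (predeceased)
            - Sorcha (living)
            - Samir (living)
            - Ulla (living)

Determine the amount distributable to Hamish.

The entire ₹1,890,000 passes to the descendants.
No child survives, so the initial division is made at the grandchildren's generation.
That amount (₹1,890,000) is divided into 10 shares of ₹189,000: Rangi, Vance, Pieter, Hamish, Briar, Svea, Florian, and Keturah each take ₹189,000; Sibyl's ₹189,000 share passes to Sibyl's issue; Xiulan's ₹189,000 share passes to Xiulan's issue.
Sibyl's share (₹189,000) is divided into 3 shares of ₹63,000: Thandi, Celia, and Oskar each take ₹63,000.
Xiulan's share (₹189,000) is divided into 3 shares of ₹63,000: Sorcha, Samir, and Ulla each take ₹63,000.

Hamish receives ₹189,000.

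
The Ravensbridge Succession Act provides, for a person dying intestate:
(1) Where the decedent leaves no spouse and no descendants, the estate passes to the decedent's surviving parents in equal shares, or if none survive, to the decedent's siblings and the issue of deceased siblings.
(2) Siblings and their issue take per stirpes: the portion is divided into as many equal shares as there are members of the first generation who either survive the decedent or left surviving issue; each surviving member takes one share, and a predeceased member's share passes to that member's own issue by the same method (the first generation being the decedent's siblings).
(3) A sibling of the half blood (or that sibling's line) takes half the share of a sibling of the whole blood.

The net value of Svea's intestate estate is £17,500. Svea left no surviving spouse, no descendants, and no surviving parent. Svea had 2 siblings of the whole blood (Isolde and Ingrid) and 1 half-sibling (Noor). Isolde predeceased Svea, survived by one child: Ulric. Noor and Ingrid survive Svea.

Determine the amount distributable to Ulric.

Ulric receives £7,000.

The entire £17,500 passes to the siblings and their issue.
Counting each half-blood sibling's line as half a unit, there are 5/2 units in £17,500, so one unit is £7,000. Whole-blood lines (Isolde and Ingrid) take £7,000 each; half-blood lines (Noor) take £3,500 each.
Isolde's share (£7,000) passes entirely to Ulric.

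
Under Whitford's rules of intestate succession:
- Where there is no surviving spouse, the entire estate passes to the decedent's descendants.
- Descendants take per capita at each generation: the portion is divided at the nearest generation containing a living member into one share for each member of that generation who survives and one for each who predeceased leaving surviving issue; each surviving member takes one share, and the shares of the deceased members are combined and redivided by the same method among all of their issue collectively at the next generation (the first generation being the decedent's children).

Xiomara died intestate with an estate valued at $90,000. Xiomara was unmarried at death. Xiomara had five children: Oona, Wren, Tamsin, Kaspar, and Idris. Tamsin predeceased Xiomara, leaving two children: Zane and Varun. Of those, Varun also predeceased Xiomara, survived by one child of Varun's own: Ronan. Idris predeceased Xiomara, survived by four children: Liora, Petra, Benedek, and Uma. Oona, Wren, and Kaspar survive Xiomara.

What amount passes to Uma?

Uma receives $6,000.

The entire $90,000 passes to the descendants.
That amount ($90,000) is divided at the children's generation into 5 shares of $18,000. Oona, Wren, and Kaspar each take $18,000. The 2 shares of the deceased (Tamsin and Idris) are combined into a pool of $36,000.
That pool ($36,000) is divided at the grandchildren's generation into 6 shares of $6,000. Zane, Liora, Petra, Benedek, and Uma each take $6,000. The remaining share for the deceased Varun ($6,000) is carried to the next generation.
That pool ($6,000) passes entirely to Ronan, the sole taker at the great-grandchildren's generation.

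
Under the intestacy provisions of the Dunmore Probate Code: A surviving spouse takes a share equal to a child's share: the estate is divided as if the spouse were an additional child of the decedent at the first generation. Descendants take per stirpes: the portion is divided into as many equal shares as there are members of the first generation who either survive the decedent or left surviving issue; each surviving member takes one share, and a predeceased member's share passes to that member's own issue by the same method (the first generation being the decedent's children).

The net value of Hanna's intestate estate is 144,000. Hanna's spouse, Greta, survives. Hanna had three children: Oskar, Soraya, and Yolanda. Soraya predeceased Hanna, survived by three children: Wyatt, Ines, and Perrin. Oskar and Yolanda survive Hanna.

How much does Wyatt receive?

Wyatt receives 12,000.

The spouse counts as an additional share at the children's level, so there are 4 primary shares of 36,000. Greta takes one such share (36,000).
The children's combined portion (108,000) is divided into 3 shares of 36,000: Oskar and Yolanda each take 36,000; Soraya's 36,000 share passes to Soraya's issue.
Soraya's share (36,000) is divided into 3 shares of 12,000: Wyatt, Ines, and Perrin each take 12,000.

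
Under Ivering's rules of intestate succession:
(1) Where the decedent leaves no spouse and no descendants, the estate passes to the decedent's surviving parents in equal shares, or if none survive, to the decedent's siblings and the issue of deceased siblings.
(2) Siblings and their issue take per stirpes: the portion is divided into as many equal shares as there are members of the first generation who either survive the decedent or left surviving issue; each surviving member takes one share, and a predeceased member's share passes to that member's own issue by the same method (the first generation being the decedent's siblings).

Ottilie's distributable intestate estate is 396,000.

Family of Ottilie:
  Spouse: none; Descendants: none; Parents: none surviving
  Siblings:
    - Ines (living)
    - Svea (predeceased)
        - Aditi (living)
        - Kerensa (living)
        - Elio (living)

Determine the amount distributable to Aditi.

Aditi receives 66,000.

The entire 396,000 passes to the siblings and their issue.
That amount (396,000) is divided into 2 shares of 198,000: Ines takes 198,000; Svea's 198,000 share passes to Svea's issue.
Svea's share (198,000) is divided into 3 shares of 66,000: Aditi, Kerensa, and Elio each take 66,000.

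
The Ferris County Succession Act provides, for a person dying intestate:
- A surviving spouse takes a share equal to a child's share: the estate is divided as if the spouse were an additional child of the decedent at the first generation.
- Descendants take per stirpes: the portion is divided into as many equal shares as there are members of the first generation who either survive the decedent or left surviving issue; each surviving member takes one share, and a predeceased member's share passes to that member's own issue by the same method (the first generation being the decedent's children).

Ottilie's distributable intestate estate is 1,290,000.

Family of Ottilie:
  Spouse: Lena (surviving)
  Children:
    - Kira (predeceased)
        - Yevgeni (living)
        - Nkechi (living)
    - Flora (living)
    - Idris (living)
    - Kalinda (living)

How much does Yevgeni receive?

The spouse counts as an additional share at the children's level, so there are 5 primary shares of 258,000. Lena takes one such share (258,000).
The children's combined portion (1,032,000) is divided into 4 shares of 258,000: Flora, Idris, and Kalinda each take 258,000; Kira's 258,000 share passes to Kira's issue.
Kira's share (258,000) is divided into 2 shares of 129,000: Yevgeni and Nkechi each take 129,000.

Yevgeni receives 129,000.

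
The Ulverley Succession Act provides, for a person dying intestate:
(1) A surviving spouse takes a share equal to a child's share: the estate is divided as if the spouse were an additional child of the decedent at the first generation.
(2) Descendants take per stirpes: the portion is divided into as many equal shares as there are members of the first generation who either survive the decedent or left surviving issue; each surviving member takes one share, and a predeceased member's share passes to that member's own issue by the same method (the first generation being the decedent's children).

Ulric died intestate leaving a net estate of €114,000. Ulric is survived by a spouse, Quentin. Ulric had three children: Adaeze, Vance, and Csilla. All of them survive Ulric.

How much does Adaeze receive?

The spouse counts as an additional share at the children's level, so there are 4 primary shares of €28,500. Quentin takes one such share (€28,500).
The children's combined portion (€85,500) is divided into 3 shares of €28,500: Adaeze, Vance, and Csilla each take €28,500.

Adaeze receives €28,500.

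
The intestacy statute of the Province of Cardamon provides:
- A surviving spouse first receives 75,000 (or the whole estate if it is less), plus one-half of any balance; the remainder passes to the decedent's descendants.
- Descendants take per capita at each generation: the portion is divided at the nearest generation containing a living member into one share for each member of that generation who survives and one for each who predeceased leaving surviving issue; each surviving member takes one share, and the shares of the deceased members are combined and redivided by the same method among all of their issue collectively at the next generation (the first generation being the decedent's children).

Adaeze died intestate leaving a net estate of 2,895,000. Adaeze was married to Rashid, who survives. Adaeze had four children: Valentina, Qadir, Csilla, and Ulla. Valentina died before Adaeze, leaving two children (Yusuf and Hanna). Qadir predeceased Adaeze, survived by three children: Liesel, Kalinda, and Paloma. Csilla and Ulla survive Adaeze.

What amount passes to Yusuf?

Rashid first takes 75,000, leaving a balance of 2,820,000. Rashid then takes one-half of the balance (1,410,000), for a total of 1,485,000. The remaining 1,410,000 passes to the descendants.
The descendants' portion (1,410,000) is divided at the children's generation into 4 shares of 352,500. Csilla and Ulla each take 352,500. The 2 shares of the deceased (Valentina and Qadir) are combined into a pool of 705,000.
That pool (705,000) is divided at the grandchildren's generation equally among Yusuf, Hanna, Liesel, Kalinda, and Paloma: 141,000 each.

Yusuf receives 141,000.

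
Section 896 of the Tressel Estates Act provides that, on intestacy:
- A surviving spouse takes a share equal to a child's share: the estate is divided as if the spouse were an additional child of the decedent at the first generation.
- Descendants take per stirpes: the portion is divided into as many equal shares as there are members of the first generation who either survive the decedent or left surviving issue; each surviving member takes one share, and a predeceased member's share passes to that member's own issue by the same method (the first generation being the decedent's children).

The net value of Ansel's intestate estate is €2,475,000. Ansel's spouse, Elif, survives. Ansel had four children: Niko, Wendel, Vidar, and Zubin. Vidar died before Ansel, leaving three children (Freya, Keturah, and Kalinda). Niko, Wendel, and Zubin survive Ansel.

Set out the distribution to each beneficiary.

Elif: €495,000; Niko: €495,000; Wendel: €495,000; Freya: €165,000; Keturah: €165,000; Kalinda: €165,000; Zubin: €495,000

The spouse counts as an additional share at the children's level, so there are 5 primary shares of €495,000. Elif takes one such share (€495,000).
The children's combined portion (€1,980,000) is divided into 4 shares of €495,000: Niko, Wendel, and Zubin each take €495,000; Vidar's €495,000 share passes to Vidar's issue.
Vidar's share (€495,000) is divided into 3 shares of €165,000: Freya, Keturah, and Kalinda each take €165,000.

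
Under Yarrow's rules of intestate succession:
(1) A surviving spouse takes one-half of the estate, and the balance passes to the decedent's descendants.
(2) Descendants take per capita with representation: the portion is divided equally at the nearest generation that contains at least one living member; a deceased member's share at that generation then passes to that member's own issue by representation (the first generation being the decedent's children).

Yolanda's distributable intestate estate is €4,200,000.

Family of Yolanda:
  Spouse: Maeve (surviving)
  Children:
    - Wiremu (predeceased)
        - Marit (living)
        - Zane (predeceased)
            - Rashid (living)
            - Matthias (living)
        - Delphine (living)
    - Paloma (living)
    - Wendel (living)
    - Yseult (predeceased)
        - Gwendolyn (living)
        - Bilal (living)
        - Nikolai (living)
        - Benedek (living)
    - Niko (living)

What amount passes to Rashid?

Rashid receives €70,000.

Maeve takes one-half of €4,200,000 = €2,100,000. The remaining €2,100,000 passes to the descendants.
The descendants' portion (€2,100,000) is divided into 5 shares of €420,000: Paloma, Wendel, and Niko each take €420,000; Wiremu's €420,000 share passes to Wiremu's issue; Yseult's €420,000 share passes to Yseult's issue.
Wiremu's share (€420,000) is divided into 3 shares of €140,000: Marit and Delphine each take €140,000; Zane's €140,000 share passes to Zane's issue.
Zane's share (€140,000) is divided into 2 shares of €70,000: Rashid and Matthias each take €70,000.
Yseult's share (€420,000) is divided into 4 shares of €105,000: Gwendolyn, Bilal, Nikolai, and Benedek each take €105,000.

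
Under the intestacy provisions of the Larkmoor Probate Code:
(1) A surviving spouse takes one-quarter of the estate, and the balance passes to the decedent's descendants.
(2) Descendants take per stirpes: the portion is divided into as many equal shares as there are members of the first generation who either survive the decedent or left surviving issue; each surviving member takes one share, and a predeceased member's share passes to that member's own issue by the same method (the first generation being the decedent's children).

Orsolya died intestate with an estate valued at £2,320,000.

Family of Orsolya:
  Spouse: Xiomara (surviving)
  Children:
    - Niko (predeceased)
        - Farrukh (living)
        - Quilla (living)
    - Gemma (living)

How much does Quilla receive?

Quilla receives £435,000.

Xiomara takes one-quarter of £2,320,000 = £580,000. The remaining £1,740,000 passes to the descendants.
The descendants' portion (£1,740,000) is divided into 2 shares of £870,000: Gemma takes £870,000; Niko's £870,000 share passes to Niko's issue.
Niko's share (£870,000) is divided into 2 shares of £435,000: Farrukh and Quilla each take £435,000.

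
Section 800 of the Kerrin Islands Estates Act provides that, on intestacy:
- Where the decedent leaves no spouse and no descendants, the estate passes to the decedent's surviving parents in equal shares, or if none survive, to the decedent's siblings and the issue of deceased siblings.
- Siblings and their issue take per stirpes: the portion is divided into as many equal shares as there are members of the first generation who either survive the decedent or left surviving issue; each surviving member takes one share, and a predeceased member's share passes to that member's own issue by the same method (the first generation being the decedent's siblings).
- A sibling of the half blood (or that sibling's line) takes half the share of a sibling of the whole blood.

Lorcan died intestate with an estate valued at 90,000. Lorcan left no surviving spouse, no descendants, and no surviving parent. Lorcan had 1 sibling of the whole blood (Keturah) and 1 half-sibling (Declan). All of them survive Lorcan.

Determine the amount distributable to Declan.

The entire 90,000 passes to the siblings and their issue.
Counting each half-blood sibling's line as half a unit, there are 3/2 units in 90,000, so one unit is 60,000. Whole-blood lines (Keturah) take 60,000 each; half-blood lines (Declan) take 30,000 each.

Declan receives 30,000.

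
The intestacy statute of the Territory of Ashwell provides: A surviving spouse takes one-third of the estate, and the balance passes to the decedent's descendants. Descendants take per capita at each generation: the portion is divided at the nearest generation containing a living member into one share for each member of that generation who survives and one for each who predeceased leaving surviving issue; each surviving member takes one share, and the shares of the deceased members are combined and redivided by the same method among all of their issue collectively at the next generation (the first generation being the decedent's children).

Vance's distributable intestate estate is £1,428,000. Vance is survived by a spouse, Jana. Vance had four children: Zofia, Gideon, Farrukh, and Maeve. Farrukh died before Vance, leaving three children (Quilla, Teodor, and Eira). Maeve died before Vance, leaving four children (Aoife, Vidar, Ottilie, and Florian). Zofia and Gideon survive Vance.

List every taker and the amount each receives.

Jana takes one-third of £1,428,000 = £476,000. The remaining £952,000 passes to the descendants.
The descendants' portion (£952,000) is divided at the children's generation into 4 shares of £238,000. Zofia and Gideon each take £238,000. The 2 shares of the deceased (Farrukh and Maeve) are combined into a pool of £476,000.
That pool (£476,000) is divided at the grandchildren's generation equally among Quilla, Teodor, Eira, Aoife, Vidar, Ottilie, and Florian: £68,000 each.

Jana: £476,000; Zofia: £238,000; Gideon: £238,000; Quilla: £68,000; Teodor: £68,000; Eira: £68,000; Aoife: £68,000; Vidar: £68,000; Ottilie: £68,000; Florian: £68,000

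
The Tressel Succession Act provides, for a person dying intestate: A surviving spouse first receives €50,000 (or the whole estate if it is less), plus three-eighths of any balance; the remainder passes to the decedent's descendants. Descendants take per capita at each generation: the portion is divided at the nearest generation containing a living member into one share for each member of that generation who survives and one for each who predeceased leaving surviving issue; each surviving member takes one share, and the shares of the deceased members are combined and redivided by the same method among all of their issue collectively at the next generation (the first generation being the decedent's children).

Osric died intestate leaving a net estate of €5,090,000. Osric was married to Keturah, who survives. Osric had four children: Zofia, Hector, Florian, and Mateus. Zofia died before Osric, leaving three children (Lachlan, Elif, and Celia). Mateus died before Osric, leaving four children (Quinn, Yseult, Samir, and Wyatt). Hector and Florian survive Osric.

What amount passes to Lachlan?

Lachlan receives €225,000.

Keturah first takes €50,000, leaving a balance of €5,040,000. Keturah then takes three-eighths of the balance (€1,890,000), for a total of €1,940,000. The remaining €3,150,000 passes to the descendants.
The descendants' portion (€3,150,000) is divided at the children's generation into 4 shares of €787,500. Hector and Florian each take €787,500. The 2 shares of the deceased (Zofia and Mateus) are combined into a pool of €1,575,000.
That pool (€1,575,000) is divided at the grandchildren's generation equally among Lachlan, Elif, Celia, Quinn, Yseult, Samir, and Wyatt: €225,000 each.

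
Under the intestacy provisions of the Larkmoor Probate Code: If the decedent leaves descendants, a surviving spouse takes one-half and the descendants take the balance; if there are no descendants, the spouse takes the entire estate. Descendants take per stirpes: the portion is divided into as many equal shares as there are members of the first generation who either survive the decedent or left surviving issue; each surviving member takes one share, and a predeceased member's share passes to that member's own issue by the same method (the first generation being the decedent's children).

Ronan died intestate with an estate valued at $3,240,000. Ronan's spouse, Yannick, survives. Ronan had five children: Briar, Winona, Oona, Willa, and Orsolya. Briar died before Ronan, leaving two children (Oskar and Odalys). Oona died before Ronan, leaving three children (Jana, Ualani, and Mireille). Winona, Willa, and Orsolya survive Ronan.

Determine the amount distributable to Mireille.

Mireille receives $108,000.

Yannick takes one-half of $3,240,000 = $1,620,000. The remaining $1,620,000 passes to the descendants.
The descendants' portion ($1,620,000) is divided into 5 shares of $324,000: Winona, Willa, and Orsolya each take $324,000; Briar's $324,000 share passes to Briar's issue; Oona's $324,000 share passes to Oona's issue.
Briar's share ($324,000) is divided into 2 shares of $162,000: Oskar and Odalys each take $162,000.
Oona's share ($324,000) is divided into 3 shares of $108,000: Jana, Ualani, and Mireille each take $108,000.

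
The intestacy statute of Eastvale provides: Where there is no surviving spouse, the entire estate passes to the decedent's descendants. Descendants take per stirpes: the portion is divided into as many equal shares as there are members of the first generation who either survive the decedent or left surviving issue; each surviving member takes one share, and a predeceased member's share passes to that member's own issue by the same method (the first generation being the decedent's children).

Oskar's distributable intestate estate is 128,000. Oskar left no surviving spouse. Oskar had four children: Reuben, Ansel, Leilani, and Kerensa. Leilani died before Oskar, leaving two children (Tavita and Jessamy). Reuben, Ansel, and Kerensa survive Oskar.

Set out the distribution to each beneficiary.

The entire 128,000 passes to the descendants.
That amount (128,000) is divided into 4 shares of 32,000: Reuben, Ansel, and Kerensa each take 32,000; Leilani's 32,000 share passes to Leilani's issue.
Leilani's share (32,000) is divided into 2 shares of 16,000: Tavita and Jessamy each take 16,000.

Reuben: 32,000; Ansel: 32,000; Tavita: 16,000; Jessamy: 16,000; Kerensa: 32,000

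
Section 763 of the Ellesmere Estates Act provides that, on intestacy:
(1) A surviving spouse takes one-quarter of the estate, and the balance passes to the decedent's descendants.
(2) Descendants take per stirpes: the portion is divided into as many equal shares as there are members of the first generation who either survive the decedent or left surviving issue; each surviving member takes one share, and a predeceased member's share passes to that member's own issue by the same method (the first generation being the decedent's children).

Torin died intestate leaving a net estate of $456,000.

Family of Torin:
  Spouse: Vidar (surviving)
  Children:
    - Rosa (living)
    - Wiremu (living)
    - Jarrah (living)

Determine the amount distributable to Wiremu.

Vidar takes one-quarter of $456,000 = $114,000. The remaining $342,000 passes to the descendants.
The descendants' portion ($342,000) is divided into 3 shares of $114,000: Rosa, Wiremu, and Jarrah each take $114,000.

Wiremu receives $114,000.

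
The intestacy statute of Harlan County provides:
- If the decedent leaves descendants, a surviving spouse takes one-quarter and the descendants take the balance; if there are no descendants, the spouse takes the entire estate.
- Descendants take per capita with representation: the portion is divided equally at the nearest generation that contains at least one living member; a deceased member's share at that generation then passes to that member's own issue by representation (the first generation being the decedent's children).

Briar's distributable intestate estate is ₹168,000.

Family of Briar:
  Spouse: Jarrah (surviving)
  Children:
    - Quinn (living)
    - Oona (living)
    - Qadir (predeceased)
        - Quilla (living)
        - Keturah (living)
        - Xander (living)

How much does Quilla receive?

Quilla receives ₹14,000.

Jarrah takes one-quarter of ₹168,000 = ₹42,000. The remaining ₹126,000 passes to the descendants.
The descendants' portion (₹126,000) is divided into 3 shares of ₹42,000: Quinn and Oona each take ₹42,000; Qadir's ₹42,000 share passes to Qadir's issue.
Qadir's share (₹42,000) is divided into 3 shares of ₹14,000: Quilla, Keturah, and Xander each take ₹14,000.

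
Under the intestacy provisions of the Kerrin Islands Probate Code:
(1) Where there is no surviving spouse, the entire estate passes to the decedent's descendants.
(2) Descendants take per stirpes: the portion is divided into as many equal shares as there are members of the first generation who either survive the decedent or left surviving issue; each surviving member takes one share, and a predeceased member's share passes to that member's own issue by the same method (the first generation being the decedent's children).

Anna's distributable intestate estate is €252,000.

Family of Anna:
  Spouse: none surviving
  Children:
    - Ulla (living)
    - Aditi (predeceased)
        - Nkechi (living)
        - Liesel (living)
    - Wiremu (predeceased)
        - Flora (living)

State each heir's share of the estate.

Ulla: €84,000; Nkechi: €42,000; Liesel: €42,000; Flora: €84,000

The entire €252,000 passes to the descendants.
That amount (€252,000) is divided into 3 shares of €84,000: Ulla takes €84,000; Aditi's €84,000 share passes to Aditi's issue; Wiremu's €84,000 share passes to Wiremu's issue.
Aditi's share (€84,000) is divided into 2 shares of €42,000: Nkechi and Liesel each take €42,000.
Wiremu's share (€84,000) passes entirely to Flora.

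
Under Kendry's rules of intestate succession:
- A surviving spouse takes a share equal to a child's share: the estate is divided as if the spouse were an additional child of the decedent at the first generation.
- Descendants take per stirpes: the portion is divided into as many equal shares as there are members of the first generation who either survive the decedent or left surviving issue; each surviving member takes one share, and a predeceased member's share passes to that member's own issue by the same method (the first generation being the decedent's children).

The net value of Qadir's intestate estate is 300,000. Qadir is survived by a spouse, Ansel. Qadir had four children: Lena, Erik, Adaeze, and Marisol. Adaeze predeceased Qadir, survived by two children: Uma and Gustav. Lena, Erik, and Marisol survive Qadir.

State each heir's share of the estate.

Ansel: 60,000; Lena: 60,000; Erik: 60,000; Uma: 30,000; Gustav: 30,000; Marisol: 60,000

The spouse counts as an additional share at the children's level, so there are 5 primary shares of 60,000. Ansel takes one such share (60,000).
The children's combined portion (240,000) is divided into 4 shares of 60,000: Lena, Erik, and Marisol each take 60,000; Adaeze's 60,000 share passes to Adaeze's issue.
Adaeze's share (60,000) is divided into 2 shares of 30,000: Uma and Gustav each take 30,000.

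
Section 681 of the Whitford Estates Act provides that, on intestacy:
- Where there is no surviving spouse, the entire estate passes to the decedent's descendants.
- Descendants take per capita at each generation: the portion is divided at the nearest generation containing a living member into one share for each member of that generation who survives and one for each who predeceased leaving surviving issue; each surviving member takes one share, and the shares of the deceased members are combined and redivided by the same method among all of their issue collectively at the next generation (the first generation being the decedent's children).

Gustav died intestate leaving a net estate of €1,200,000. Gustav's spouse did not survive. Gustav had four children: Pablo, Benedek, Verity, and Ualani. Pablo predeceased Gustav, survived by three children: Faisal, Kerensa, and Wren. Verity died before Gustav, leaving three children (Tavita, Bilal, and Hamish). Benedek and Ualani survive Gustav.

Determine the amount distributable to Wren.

The entire €1,200,000 passes to the descendants.
That amount (€1,200,000) is divided at the children's generation into 4 shares of €300,000. Benedek and Ualani each take €300,000. The 2 shares of the deceased (Pablo and Verity) are combined into a pool of €600,000.
That pool (€600,000) is divided at the grandchildren's generation equally among Faisal, Kerensa, Wren, Tavita, Bilal, and Hamish: €100,000 each.

Wren receives €100,000.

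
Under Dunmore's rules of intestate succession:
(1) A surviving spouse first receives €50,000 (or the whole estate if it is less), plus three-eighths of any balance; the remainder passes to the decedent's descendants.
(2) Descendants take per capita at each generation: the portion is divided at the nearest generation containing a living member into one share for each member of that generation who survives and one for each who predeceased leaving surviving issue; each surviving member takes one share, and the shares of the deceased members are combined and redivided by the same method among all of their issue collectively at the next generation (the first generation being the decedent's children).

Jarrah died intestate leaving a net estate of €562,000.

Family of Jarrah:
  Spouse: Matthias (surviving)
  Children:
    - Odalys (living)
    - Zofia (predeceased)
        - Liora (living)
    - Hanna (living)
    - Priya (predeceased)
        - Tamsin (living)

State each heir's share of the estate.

Matthias first takes €50,000, leaving a balance of €512,000. Matthias then takes three-eighths of the balance (€192,000), for a total of €242,000. The remaining €320,000 passes to the descendants.
The descendants' portion (€320,000) is divided at the children's generation into 4 shares of €80,000. Odalys and Hanna each take €80,000. The 2 shares of the deceased (Zofia and Priya) are combined into a pool of €160,000.
That pool (€160,000) is divided at the grandchildren's generation equally among Liora and Tamsin: €80,000 each.

Matthias: €242,000; Odalys: €80,000; Liora: €80,000; Hanna: €80,000; Tamsin: €80,000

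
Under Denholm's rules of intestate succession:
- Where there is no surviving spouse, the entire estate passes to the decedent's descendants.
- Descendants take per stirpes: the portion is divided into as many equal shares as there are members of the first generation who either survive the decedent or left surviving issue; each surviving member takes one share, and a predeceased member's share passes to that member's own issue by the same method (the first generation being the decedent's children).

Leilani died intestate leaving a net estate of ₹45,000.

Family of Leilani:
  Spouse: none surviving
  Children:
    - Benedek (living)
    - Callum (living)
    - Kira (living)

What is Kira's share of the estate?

The entire ₹45,000 passes to the descendants.
That amount (₹45,000) is divided into 3 shares of ₹15,000: Benedek, Callum, and Kira each take ₹15,000.

Kira receives ₹15,000.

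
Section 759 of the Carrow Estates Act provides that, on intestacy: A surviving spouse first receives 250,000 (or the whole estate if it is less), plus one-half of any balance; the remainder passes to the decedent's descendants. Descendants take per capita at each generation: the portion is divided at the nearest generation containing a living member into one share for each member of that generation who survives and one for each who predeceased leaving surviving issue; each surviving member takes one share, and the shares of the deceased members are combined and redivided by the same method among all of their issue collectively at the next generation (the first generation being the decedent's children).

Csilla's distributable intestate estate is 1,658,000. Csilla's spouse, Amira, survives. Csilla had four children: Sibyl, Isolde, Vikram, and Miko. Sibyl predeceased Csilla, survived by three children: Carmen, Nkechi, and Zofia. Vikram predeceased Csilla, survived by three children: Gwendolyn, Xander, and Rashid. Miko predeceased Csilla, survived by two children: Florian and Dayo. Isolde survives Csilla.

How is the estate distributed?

Amira first takes 250,000, leaving a balance of 1,408,000. Amira then takes one-half of the balance (704,000), for a total of 954,000. The remaining 704,000 passes to the descendants.
The descendants' portion (704,000) is divided at the children's generation into 4 shares of 176,000. Isolde takes 176,000. The 3 shares of the deceased (Sibyl, Vikram, and Miko) are combined into a pool of 528,000.
That pool (528,000) is divided at the grandchildren's generation equally among Carmen, Nkechi, Zofia, Gwendolyn, Xander, Rashid, Florian, and Dayo: 66,000 each.

Amira: 954,000; Carmen: 66,000; Nkechi: 66,000; Zofia: 66,000; Isolde: 176,000; Gwendolyn: 66,000; Xander: 66,000; Rashid: 66,000; Florian: 66,000; Dayo: 66,000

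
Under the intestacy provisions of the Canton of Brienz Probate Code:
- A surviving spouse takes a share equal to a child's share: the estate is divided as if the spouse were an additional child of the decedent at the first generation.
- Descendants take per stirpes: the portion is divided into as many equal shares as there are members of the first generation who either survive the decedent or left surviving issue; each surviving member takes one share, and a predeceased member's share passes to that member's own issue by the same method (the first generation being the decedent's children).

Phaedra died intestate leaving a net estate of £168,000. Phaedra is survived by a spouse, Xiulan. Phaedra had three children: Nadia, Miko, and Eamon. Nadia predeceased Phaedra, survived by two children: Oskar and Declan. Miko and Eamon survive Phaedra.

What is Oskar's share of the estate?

The spouse counts as an additional share at the children's level, so there are 4 primary shares of £42,000. Xiulan takes one such share (£42,000).
The children's combined portion (£126,000) is divided into 3 shares of £42,000: Miko and Eamon each take £42,000; Nadia's £42,000 share passes to Nadia's issue.
Nadia's share (£42,000) is divided into 2 shares of £21,000: Oskar and Declan each take £21,000.

Oskar receives £21,000.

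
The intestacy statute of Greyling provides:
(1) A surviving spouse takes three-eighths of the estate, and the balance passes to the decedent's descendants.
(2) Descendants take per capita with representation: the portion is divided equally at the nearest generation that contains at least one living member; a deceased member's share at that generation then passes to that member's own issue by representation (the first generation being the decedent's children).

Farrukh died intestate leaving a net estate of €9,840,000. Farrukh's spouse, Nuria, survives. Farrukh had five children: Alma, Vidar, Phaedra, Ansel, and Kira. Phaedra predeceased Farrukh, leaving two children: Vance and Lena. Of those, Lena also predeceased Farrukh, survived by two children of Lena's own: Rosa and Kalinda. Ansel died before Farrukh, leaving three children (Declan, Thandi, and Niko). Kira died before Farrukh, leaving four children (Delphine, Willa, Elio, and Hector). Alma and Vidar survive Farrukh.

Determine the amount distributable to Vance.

Nuria takes three-eighths of €9,840,000 = €3,690,000. The remaining €6,150,000 passes to the descendants.
The descendants' portion (€6,150,000) is divided into 5 shares of €1,230,000: Alma and Vidar each take €1,230,000; Phaedra's €1,230,000 share passes to Phaedra's issue; Ansel's €1,230,000 share passes to Ansel's issue; Kira's €1,230,000 share passes to Kira's issue.
Phaedra's share (€1,230,000) is divided into 2 shares of €615,000: Vance takes €615,000; Lena's €615,000 share passes to Lena's issue.
Lena's share (€615,000) is divided into 2 shares of €307,500: Rosa and Kalinda each take €307,500.
Ansel's share (€1,230,000) is divided into 3 shares of €410,000: Declan, Thandi, and Niko each take €410,000.
Kira's share (€1,230,000) is divided into 4 shares of €307,500: Delphine, Willa, Elio, and Hector each take €307,500.

Vance receives €615,000.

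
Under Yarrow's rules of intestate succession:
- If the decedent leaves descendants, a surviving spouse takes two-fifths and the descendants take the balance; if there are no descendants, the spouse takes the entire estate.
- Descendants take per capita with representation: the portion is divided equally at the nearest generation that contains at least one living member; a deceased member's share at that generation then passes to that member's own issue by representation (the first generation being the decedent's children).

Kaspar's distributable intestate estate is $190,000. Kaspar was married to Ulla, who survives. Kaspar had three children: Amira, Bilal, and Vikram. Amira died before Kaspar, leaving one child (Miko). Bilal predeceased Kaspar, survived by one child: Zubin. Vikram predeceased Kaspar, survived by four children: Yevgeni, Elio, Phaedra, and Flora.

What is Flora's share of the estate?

Flora receives $19,000.

Ulla takes two-fifths of $190,000 = $76,000. The remaining $114,000 passes to the descendants.
No child survives, so the initial division is made at the grandchildren's generation.
The descendants' portion ($114,000) is divided into 6 shares of $19,000: Miko, Zubin, Yevgeni, Elio, Phaedra, and Flora each take $19,000.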